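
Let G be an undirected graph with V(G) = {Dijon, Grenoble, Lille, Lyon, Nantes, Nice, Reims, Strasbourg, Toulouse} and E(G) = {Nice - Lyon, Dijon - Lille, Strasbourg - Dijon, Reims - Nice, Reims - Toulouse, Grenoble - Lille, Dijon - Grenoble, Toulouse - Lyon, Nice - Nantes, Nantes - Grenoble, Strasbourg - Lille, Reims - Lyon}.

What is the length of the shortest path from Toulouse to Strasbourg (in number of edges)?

6

Distance 0: Toulouse.
Distance 1: Lyon, Reims.
Distance 2: Nice.
Distance 3: Nantes.
Distance 4: Grenoble.
Distance 5: Dijon, Lille.
Distance 6: Strasbourg — contains Strasbourg.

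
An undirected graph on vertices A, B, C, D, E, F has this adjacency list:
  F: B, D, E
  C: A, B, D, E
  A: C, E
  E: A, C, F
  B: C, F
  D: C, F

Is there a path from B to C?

Explore from B.
Distance 1: reach C, F.
Found C.

Yes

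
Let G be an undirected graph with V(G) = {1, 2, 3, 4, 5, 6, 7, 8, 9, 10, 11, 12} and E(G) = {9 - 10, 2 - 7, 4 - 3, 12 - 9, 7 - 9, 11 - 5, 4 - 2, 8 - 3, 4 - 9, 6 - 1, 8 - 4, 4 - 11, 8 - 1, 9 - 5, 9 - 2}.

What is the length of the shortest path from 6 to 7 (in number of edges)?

Distance 0: 6.
Distance 1: 1.
Distance 2: 8.
Distance 3: 3, 4.
Distance 4: 2, 9, 11.
Distance 5: 5, 7, 10, 12 — contains 7.

5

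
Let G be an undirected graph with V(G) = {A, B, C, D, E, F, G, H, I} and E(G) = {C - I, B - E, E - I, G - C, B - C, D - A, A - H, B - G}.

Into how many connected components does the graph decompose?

3

From A: component {A, D, H}.
From B: component {B, C, E, G, I}.
From F: component {F}.
That's 3 components.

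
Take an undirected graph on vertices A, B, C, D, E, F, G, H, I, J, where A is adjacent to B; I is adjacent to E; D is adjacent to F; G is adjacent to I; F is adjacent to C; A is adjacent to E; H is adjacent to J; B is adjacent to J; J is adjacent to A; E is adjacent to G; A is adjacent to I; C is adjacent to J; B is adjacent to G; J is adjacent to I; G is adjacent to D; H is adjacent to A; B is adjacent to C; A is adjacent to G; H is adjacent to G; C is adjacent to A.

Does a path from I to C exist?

Yes

Explore from I.
Distance 1: reach A, E, G, J.
Distance 2: reach B, C, D, H.
Found C.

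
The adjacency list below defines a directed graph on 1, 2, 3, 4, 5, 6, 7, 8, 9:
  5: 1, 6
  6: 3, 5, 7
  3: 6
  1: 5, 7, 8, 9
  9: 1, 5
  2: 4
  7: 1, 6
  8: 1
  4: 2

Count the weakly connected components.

From 1: component {1, 3, 5, 6, 7, 8, 9}.
From 2: component {2, 4}.
That's 2 components.

2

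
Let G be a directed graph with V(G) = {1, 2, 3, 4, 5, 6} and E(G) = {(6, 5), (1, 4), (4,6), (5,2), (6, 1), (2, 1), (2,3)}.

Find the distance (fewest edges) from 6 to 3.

Distance 0: 6.
Distance 1: 1, 5.
Distance 2: 2, 4.
Distance 3: 3 — contains 3.

3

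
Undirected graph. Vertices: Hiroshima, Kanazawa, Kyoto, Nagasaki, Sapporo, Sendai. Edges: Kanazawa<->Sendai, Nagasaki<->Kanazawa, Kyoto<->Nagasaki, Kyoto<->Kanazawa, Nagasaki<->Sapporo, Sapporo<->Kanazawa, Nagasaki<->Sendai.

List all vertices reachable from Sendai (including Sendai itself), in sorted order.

Kanazawa, Kyoto, Nagasaki, Sapporo, Sendai

Start at Sendai.
Its neighbours: Kanazawa, Nagasaki.
Then their neighbours: Kyoto, Sapporo.
Nothing further is reachable.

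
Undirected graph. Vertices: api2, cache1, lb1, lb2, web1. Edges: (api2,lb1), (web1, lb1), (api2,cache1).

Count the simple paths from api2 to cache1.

api2–cache1

1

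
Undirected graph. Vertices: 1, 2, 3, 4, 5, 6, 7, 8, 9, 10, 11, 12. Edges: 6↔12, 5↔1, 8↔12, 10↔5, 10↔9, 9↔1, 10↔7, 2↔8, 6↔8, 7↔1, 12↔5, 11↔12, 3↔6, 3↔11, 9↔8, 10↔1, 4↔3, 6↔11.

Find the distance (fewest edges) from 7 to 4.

6

Distance 0: 7.
Distance 1: 1, 10.
Distance 2: 5, 9.
Distance 3: 8, 12.
Distance 4: 2, 6, 11.
Distance 5: 3.
Distance 6: 4 — contains 4.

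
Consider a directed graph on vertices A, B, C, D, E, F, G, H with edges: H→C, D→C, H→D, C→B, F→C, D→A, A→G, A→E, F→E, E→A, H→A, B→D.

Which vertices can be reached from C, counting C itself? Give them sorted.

Start at C.
Its neighbours: B.
Then their neighbours: D.
Then next layer: A.
Then next layer: E, G.
Nothing further is reachable.

A, B, C, D, E, G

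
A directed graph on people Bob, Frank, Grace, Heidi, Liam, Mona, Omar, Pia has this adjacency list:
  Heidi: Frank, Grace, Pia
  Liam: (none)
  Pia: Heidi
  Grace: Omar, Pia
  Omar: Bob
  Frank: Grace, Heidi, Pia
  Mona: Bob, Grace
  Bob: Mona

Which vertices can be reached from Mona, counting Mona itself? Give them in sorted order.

Start at Mona.
Its neighbours: Bob, Grace.
Then their neighbours: Omar, Pia.
Then next layer: Heidi.
Then next layer: Frank.
Nothing further is reachable.

Bob, Frank, Grace, Heidi, Mona, Omar, Pia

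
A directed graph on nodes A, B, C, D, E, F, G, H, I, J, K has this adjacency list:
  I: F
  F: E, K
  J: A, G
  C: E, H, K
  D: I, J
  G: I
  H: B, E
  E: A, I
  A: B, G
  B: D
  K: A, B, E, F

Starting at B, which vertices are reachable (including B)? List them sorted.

Start at B.
Its neighbours: D.
Then their neighbours: I, J.
Then next layer: A, F, G.
Then next layer: E, K.
Nothing further is reachable.

A, B, D, E, F, G, I, J, K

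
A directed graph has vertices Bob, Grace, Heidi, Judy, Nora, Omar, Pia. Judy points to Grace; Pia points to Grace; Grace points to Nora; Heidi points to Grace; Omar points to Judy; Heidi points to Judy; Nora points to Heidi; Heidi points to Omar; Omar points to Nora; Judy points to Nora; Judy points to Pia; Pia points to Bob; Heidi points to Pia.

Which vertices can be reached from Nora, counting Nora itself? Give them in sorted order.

Bob, Grace, Heidi, Judy, Nora, Omar, Pia

Start at Nora.
Its neighbours: Heidi.
Then their neighbours: Grace, Judy, Omar, Pia.
Then next layer: Bob.
Every vertex is now reached.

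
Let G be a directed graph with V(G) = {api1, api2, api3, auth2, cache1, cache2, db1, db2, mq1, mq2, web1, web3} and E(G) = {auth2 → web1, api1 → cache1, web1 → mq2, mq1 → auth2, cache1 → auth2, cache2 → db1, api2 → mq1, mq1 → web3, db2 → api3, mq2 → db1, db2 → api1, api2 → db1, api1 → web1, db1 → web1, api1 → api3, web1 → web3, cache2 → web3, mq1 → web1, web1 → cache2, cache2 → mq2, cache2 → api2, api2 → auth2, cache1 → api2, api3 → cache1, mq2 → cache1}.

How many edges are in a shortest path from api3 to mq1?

Distance 0: api3.
Distance 1: cache1.
Distance 2: api2, auth2.
Distance 3: db1, mq1, web1 — contains mq1.

3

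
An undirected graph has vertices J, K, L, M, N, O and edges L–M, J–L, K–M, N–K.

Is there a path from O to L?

O has no edges, so nothing is reachable from it.

No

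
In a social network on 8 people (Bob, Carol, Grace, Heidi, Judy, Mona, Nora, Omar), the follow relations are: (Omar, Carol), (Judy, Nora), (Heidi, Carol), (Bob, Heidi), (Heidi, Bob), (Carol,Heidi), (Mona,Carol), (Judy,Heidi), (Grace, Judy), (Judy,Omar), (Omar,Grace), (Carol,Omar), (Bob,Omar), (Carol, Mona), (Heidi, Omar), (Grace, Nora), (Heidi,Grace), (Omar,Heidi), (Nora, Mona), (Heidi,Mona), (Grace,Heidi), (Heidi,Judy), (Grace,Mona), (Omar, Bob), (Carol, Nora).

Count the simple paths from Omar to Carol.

Omar→Bob→Heidi→Carol
Omar→Bob→Heidi→Grace→Judy→Nora→Mona→Carol
Omar→Bob→Heidi→Grace→Mona→Carol
Omar→Bob→Heidi→Grace→Nora→Mona→Carol
Omar→Bob→Heidi→Judy→Nora→Mona→Carol
Omar→Bob→Heidi→Mona→Carol
Omar→Carol
Omar→Grace→Heidi→Carol
... and 13 more.

21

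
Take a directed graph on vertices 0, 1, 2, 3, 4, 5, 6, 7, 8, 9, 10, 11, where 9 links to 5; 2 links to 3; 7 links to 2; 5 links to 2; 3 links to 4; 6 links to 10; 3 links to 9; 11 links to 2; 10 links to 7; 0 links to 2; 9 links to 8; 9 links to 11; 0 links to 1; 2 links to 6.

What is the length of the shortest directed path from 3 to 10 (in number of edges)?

5

Distance 0: 3.
Distance 1: 4, 9.
Distance 2: 5, 8, 11.
Distance 3: 2.
Distance 4: 6.
Distance 5: 10 — contains 10.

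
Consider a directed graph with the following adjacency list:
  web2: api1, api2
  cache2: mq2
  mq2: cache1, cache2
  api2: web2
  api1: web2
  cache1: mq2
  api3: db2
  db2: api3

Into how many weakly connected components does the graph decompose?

3

From api1: component {api1, api2, web2}.
From api3: component {api3, db2}.
From cache1: component {cache1, cache2, mq2}.
That's 3 components.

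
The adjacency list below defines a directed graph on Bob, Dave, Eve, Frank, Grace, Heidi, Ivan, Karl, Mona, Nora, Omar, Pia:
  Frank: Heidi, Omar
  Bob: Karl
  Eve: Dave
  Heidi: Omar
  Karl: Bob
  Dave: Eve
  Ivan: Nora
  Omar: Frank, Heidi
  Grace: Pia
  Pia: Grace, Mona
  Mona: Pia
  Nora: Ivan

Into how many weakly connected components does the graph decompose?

5

From Bob: component {Bob, Karl}.
From Dave: component {Dave, Eve}.
From Frank: component {Frank, Heidi, Omar}.
From Grace: component {Grace, Mona, Pia}.
From Ivan: component {Ivan, Nora}.
That's 5 components.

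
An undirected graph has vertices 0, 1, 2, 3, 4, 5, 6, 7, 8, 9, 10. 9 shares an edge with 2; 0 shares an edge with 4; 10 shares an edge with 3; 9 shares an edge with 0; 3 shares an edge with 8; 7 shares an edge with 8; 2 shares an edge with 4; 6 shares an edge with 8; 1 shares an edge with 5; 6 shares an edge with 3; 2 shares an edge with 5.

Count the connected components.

2

From 0: component {0, 1, 2, 4, 5, 9}.
From 3: component {3, 6, 7, 8, 10}.
That's 2 components.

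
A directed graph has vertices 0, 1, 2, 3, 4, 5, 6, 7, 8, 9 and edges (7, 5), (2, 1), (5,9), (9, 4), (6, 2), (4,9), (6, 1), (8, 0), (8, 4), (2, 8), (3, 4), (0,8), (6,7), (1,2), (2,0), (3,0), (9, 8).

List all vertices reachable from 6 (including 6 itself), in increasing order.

0, 1, 2, 4, 5, 6, 7, 8, 9

Start at 6.
Its neighbours: 1, 2, 7.
Then their neighbours: 0, 5, 8.
Then next layer: 4, 9.
Nothing further is reachable.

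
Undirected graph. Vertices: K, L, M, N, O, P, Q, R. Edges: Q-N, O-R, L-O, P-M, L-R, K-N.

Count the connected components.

From K: component {K, N, Q}.
From L: component {L, O, R}.
From M: component {M, P}.
That's 3 components.

3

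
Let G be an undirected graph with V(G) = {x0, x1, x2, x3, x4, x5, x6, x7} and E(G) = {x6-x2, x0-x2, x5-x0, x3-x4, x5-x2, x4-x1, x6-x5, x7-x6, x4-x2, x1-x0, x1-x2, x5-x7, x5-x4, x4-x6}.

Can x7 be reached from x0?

Yes

Explore from x0.
Distance 1: reach x1, x2, x5.
Distance 2: reach x4, x6, x7.
Found x7.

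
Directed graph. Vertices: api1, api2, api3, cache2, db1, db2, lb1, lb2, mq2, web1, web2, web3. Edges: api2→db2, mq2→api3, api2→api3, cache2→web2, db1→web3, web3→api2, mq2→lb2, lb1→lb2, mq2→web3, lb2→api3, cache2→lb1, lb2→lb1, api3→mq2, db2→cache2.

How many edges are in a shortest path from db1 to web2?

5

Distance 0: db1.
Distance 1: web3.
Distance 2: api2.
Distance 3: api3, db2.
Distance 4: cache2, mq2.
Distance 5: lb1, lb2, web2 — contains web2.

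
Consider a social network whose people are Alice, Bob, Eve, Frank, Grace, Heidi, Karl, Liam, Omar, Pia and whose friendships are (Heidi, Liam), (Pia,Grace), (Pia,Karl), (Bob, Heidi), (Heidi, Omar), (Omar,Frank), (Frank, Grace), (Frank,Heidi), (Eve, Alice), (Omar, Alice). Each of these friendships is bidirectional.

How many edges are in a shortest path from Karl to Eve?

6

Distance 0: Karl.
Distance 1: Pia.
Distance 2: Grace.
Distance 3: Frank.
Distance 4: Heidi, Omar.
Distance 5: Alice, Bob, Liam.
Distance 6: Eve — contains Eve.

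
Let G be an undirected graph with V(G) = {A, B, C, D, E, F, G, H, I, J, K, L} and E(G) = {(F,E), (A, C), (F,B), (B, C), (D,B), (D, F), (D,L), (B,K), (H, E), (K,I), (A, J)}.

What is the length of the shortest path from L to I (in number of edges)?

Distance 0: L.
Distance 1: D.
Distance 2: B, F.
Distance 3: C, E, K.
Distance 4: A, H, I — contains I.

4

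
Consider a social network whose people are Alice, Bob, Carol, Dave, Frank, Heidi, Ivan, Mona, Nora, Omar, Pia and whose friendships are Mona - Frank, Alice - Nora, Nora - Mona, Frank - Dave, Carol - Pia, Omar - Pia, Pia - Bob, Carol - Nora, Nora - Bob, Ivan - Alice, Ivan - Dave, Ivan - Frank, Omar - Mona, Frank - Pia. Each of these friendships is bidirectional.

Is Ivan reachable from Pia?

Explore from Pia.
Distance 1: reach Bob, Carol, Frank, Omar.
Distance 2: reach Dave, Ivan, Mona, Nora.
Found Ivan.

Yes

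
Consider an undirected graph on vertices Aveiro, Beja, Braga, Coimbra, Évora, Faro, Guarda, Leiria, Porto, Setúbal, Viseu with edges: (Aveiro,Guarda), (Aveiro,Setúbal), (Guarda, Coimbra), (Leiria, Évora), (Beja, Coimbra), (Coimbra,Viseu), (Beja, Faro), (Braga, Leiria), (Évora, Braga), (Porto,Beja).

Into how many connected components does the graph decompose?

2

From Aveiro: component {Aveiro, Beja, Coimbra, Faro, Guarda, Porto, Setúbal, Viseu}.
From Braga: component {Braga, Évora, Leiria}.
That's 2 components.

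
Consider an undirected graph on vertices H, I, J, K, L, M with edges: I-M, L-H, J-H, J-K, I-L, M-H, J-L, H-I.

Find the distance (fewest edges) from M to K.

Distance 0: M.
Distance 1: H, I.
Distance 2: J, L.
Distance 3: K — contains K.

3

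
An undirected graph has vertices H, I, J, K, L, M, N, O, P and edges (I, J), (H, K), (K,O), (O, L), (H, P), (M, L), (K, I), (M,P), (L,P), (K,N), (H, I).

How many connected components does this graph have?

1

From H: component {H, I, J, K, L, M, N, O, P}.
That's 1 component.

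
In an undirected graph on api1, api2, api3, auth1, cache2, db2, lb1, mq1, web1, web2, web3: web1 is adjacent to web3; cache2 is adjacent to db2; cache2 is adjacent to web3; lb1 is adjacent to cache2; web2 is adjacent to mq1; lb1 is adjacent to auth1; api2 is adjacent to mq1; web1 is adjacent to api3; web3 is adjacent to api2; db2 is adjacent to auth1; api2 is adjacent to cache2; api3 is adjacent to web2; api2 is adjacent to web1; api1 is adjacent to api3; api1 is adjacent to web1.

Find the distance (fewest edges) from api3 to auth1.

5

Distance 0: api3.
Distance 1: api1, web1, web2.
Distance 2: api2, mq1, web3.
Distance 3: cache2.
Distance 4: db2, lb1.
Distance 5: auth1 — contains auth1.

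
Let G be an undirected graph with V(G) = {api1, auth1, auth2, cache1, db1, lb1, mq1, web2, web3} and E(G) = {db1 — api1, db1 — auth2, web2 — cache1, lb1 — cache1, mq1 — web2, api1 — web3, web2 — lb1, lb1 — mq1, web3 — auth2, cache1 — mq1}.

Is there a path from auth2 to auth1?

No

Explore from auth2.
Distance 1: reach db1, web3.
Distance 2: reach api1.
The search is exhausted without reaching auth1; it lies in a different component.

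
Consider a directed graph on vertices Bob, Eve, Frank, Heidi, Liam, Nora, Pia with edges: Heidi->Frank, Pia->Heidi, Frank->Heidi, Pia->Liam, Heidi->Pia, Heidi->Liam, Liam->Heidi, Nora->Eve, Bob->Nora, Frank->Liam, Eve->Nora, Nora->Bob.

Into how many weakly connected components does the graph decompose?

2

From Bob: component {Bob, Eve, Nora}.
From Frank: component {Frank, Heidi, Liam, Pia}.
That's 2 components.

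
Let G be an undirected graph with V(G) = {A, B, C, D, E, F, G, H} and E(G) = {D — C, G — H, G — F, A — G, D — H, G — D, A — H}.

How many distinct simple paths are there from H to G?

H–A–G
H–D–G
H–G

3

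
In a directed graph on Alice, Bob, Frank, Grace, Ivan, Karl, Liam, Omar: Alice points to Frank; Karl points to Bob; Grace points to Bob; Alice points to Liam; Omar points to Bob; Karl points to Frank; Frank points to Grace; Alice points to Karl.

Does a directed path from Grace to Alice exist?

Explore from Grace.
Distance 1: reach Bob.
The search from Grace is exhausted; no directed path reaches Alice.

No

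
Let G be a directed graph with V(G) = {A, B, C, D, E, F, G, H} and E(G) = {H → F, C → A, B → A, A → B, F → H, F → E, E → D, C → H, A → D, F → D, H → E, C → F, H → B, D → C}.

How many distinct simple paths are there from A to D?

1

A→D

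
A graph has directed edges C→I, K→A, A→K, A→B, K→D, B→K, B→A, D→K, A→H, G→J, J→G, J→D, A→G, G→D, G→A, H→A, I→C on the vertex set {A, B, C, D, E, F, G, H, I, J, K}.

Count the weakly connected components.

4

From A: component {A, B, D, G, H, J, K}.
From C: component {C, I}.
From E: component {E}.
From F: component {F}.
That's 4 components.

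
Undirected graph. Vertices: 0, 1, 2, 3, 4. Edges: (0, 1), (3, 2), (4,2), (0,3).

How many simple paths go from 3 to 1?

3–0–1

1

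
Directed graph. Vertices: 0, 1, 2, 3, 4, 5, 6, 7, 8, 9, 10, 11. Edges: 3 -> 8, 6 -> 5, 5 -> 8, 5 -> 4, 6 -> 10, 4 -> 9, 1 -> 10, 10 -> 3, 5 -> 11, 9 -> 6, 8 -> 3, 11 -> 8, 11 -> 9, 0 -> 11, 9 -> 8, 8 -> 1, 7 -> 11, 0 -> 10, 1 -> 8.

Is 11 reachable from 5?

Explore from 5.
Distance 1: reach 4, 8, 11.
Found 11.

Yes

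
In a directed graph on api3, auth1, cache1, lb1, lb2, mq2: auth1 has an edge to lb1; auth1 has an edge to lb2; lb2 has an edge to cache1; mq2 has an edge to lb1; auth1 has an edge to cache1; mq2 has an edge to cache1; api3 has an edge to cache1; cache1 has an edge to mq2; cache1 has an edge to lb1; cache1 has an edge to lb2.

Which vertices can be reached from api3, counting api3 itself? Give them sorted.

api3, cache1, lb1, lb2, mq2

Start at api3.
Its neighbours: cache1.
Then their neighbours: lb1, lb2, mq2.
Nothing further is reachable.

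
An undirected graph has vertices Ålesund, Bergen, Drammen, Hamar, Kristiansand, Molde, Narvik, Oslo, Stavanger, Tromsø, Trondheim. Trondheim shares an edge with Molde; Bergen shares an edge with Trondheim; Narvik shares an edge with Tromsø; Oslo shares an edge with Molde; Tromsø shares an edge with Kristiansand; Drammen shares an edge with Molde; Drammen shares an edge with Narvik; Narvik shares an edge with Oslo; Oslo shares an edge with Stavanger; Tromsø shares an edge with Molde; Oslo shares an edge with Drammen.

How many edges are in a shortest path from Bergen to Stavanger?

Distance 0: Bergen.
Distance 1: Trondheim.
Distance 2: Molde.
Distance 3: Drammen, Oslo, Tromsø.
Distance 4: Kristiansand, Narvik, Stavanger — contains Stavanger.

4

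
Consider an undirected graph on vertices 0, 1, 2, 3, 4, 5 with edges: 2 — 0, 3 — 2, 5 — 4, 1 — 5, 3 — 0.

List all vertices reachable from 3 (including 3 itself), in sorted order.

0, 2, 3

Start at 3.
Its neighbours: 0, 2.
Nothing further is reachable.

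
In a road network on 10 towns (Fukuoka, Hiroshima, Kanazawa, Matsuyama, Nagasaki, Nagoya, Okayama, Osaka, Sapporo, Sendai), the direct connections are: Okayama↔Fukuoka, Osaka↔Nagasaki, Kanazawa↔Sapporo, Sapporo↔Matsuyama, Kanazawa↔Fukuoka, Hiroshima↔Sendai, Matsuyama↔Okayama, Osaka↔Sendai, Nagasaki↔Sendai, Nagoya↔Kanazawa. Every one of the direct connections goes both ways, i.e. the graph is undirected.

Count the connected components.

2

From Fukuoka: component {Fukuoka, Kanazawa, Matsuyama, Nagoya, Okayama, Sapporo}.
From Hiroshima: component {Hiroshima, Nagasaki, Osaka, Sendai}.
That's 2 components.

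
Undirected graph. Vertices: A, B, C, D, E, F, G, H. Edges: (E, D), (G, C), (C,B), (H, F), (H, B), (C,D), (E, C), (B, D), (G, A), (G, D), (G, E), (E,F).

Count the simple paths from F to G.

17

F–E–C–B–D–G
F–E–C–D–G
F–E–C–G
F–E–D–B–C–G
F–E–D–C–G
F–E–D–G
F–E–G
F–H–B–C–D–E–G
... and 9 more.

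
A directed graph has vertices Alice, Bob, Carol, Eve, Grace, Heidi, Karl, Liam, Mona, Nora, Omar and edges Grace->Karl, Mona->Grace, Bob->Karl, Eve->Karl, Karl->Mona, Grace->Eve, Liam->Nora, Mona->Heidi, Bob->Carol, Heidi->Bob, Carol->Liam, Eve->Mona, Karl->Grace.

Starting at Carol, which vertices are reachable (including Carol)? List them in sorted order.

Start at Carol.
Its neighbours: Liam.
Then their neighbours: Nora.
Nothing further is reachable.

Carol, Liam, Nora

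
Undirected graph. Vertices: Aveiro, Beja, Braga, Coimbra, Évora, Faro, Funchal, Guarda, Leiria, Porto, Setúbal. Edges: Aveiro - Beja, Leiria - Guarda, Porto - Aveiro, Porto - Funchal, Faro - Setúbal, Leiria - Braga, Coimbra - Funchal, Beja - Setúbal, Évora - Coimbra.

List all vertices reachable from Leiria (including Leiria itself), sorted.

Start at Leiria.
Its neighbours: Braga, Guarda.
Nothing further is reachable.

Braga, Guarda, Leiria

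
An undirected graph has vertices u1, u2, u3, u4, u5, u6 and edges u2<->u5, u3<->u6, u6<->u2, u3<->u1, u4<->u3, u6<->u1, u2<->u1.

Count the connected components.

From u1: component {u1, u2, u3, u4, u5, u6}.
That's 1 component.

1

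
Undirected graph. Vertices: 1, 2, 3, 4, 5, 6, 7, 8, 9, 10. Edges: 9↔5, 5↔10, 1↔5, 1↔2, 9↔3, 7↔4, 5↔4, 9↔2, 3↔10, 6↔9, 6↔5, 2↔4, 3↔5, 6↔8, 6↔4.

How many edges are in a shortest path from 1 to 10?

2

Distance 0: 1.
Distance 1: 2, 5.
Distance 2: 3, 4, 6, 9, 10 — contains 10.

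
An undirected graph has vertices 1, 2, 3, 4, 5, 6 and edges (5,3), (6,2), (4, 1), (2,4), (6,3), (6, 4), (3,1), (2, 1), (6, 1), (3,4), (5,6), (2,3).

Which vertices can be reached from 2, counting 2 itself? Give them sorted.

1, 2, 3, 4, 5, 6

Start at 2.
Its neighbours: 1, 3, 4, 6.
Then their neighbours: 5.
Every vertex is now reached.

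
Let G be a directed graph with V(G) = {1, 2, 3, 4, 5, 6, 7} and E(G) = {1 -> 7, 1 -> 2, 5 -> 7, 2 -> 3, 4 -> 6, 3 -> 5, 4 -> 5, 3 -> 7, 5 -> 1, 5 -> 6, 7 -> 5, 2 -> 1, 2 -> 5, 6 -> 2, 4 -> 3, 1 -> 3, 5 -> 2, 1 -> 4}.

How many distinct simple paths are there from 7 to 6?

7→5→1→4→6
7→5→2→1→4→6
7→5→6

3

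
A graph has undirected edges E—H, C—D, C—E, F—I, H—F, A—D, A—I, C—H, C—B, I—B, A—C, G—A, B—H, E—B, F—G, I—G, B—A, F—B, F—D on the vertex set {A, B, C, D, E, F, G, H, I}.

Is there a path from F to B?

Explore from F.
Distance 1: reach B, D, G, H, I.
Found B.

Yes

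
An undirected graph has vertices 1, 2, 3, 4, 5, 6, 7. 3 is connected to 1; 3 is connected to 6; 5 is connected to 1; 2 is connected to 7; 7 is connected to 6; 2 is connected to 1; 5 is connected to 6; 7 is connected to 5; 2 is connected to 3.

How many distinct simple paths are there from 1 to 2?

1–2
1–3–2
1–3–6–5–7–2
1–3–6–7–2
1–5–6–3–2
1–5–6–7–2
1–5–7–2
1–5–7–6–3–2

8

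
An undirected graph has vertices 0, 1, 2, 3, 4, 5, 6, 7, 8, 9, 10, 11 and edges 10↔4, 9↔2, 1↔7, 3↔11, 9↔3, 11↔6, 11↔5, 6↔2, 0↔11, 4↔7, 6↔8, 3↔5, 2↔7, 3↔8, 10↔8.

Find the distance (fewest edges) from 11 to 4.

Distance 0: 11.
Distance 1: 0, 3, 5, 6.
Distance 2: 2, 8, 9.
Distance 3: 7, 10.
Distance 4: 1, 4 — contains 4.

4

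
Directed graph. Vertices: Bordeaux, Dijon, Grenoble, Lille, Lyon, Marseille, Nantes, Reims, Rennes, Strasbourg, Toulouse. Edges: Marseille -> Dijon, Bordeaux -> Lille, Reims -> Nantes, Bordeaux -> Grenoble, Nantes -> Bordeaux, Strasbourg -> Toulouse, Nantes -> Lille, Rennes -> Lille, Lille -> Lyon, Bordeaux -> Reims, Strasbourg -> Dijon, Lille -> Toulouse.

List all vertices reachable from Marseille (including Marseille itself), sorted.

Start at Marseille.
Its neighbours: Dijon.
Nothing further is reachable.

Dijon, Marseille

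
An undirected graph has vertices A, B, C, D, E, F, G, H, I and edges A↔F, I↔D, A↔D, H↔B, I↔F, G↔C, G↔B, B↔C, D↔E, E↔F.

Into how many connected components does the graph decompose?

2

From A: component {A, D, E, F, I}.
From B: component {B, C, G, H}.
That's 2 components.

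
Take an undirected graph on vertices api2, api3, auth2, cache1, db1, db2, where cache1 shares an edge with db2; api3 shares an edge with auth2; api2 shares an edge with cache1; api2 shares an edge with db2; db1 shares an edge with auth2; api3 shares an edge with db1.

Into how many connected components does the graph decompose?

From api2: component {api2, cache1, db2}.
From api3: component {api3, auth2, db1}.
That's 2 components.

2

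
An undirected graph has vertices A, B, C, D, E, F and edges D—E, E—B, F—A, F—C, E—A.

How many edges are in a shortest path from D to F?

Distance 0: D.
Distance 1: E.
Distance 2: A, B.
Distance 3: F — contains F.

3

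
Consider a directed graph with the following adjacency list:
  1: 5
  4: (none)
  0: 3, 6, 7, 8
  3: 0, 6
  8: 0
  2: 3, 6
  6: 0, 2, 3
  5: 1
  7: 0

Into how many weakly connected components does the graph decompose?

From 0: component {0, 2, 3, 6, 7, 8}.
From 1: component {1, 5}.
From 4: component {4}.
That's 3 components.

3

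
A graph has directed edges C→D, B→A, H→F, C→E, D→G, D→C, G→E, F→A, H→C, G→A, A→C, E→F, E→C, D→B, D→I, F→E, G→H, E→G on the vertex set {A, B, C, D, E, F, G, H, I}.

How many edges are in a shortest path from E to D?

Distance 0: E.
Distance 1: C, F, G.
Distance 2: A, D, H — contains D.

2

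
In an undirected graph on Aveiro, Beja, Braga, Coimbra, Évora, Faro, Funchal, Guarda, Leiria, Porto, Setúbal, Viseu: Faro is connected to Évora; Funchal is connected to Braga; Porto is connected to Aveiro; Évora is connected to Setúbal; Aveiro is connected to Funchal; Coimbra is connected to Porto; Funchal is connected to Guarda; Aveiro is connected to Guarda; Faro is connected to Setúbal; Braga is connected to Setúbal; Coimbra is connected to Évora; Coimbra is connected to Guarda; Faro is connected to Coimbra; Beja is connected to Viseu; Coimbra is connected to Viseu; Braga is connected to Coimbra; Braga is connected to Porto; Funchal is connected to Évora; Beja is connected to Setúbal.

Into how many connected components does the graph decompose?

2

From Aveiro: component {Aveiro, Beja, Braga, Coimbra, Évora, Faro, Funchal, Guarda, Porto, Setúbal, Viseu}.
From Leiria: component {Leiria}.
That's 2 components.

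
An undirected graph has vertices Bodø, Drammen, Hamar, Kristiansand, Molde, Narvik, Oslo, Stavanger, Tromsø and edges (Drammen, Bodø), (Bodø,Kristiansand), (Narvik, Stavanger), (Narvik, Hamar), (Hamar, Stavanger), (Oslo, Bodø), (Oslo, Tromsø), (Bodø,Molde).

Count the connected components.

From Bodø: component {Bodø, Drammen, Kristiansand, Molde, Oslo, Tromsø}.
From Hamar: component {Hamar, Narvik, Stavanger}.
That's 2 components.

2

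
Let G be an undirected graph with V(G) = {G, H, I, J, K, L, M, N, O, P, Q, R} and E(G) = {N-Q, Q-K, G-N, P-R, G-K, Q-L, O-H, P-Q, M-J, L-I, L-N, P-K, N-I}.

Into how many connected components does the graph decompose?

From G: component {G, I, K, L, N, P, Q, R}.
From H: component {H, O}.
From J: component {J, M}.
That's 3 components.

3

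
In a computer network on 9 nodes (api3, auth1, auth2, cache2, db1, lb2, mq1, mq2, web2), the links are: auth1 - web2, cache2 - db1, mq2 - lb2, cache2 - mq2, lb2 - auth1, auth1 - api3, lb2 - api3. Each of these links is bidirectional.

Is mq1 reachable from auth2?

auth2 has no edges, so nothing is reachable from it.

No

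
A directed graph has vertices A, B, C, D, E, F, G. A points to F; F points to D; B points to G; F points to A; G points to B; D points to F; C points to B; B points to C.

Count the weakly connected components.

From A: component {A, D, F}.
From B: component {B, C, G}.
From E: component {E}.
That's 3 components.

3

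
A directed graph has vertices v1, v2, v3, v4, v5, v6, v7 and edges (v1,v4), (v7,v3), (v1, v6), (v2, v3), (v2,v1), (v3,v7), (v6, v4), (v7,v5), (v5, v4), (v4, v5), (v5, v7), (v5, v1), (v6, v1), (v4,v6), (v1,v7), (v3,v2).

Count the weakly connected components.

1

From v1: component {v1, v2, v3, v4, v5, v6, v7}.
That's 1 component.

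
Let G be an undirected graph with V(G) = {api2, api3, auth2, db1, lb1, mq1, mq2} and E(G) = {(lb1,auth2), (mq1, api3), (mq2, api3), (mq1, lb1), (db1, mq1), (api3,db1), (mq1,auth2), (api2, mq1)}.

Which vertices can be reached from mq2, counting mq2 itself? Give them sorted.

Start at mq2.
Its neighbours: api3.
Then their neighbours: db1, mq1.
Then next layer: api2, auth2, lb1.
Every vertex is now reached.

api2, api3, auth2, db1, lb1, mq1, mq2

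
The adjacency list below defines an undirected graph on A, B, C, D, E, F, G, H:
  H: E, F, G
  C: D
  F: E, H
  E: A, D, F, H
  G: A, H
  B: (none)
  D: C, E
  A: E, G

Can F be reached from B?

No

B has no edges, so nothing is reachable from it.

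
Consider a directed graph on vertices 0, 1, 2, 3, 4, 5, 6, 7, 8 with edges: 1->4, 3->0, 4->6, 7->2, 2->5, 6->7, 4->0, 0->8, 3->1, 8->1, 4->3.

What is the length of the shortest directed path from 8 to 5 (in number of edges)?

Distance 0: 8.
Distance 1: 1.
Distance 2: 4.
Distance 3: 0, 3, 6.
Distance 4: 7.
Distance 5: 2.
Distance 6: 5 — contains 5.

6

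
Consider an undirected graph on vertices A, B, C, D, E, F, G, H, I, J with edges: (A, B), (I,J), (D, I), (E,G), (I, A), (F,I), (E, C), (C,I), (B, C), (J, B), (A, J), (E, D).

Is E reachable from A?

Explore from A.
Distance 1: reach B, I, J.
Distance 2: reach C, D, F.
Distance 3: reach E.
Found E.

Yes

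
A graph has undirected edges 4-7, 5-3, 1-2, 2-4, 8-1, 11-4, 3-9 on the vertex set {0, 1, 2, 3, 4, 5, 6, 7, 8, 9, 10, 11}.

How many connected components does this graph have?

From 0: component {0}.
From 1: component {1, 2, 4, 7, 8, 11}.
From 3: component {3, 5, 9}.
From 6: component {6}.
From 10: component {10}.
That's 5 components.

5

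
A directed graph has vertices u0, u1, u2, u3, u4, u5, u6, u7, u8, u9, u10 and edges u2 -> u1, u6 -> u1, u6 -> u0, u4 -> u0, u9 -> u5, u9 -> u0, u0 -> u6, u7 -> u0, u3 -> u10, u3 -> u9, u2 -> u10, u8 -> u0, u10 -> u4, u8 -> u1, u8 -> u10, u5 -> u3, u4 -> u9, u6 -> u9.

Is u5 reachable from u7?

Explore from u7.
Distance 1: reach u0.
Distance 2: reach u6.
Distance 3: reach u1, u9.
Distance 4: reach u5.
Found u5.

Yes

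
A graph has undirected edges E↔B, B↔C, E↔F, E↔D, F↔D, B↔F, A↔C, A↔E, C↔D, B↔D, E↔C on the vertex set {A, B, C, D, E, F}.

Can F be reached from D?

Yes

Explore from D.
Distance 1: reach B, C, E, F.
Found F.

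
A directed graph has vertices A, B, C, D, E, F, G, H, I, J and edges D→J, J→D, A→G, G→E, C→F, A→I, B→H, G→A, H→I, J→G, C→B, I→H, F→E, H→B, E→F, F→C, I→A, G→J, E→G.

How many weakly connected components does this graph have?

From A: component {A, B, C, D, E, F, G, H, I, J}.
That's 1 component.

1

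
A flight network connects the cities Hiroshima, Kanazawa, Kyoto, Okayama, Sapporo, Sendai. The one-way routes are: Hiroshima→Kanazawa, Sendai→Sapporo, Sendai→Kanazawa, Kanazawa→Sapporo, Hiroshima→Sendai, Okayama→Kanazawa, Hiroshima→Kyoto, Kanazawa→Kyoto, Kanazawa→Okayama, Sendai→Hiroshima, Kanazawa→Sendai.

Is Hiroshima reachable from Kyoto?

Kyoto has no outgoing edges, so nothing is reachable from it.

No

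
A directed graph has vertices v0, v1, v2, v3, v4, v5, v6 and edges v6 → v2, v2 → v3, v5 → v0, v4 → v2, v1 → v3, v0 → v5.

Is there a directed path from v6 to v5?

Explore from v6.
Distance 1: reach v2.
Distance 2: reach v3.
The search from v6 is exhausted; no directed path reaches v5.

No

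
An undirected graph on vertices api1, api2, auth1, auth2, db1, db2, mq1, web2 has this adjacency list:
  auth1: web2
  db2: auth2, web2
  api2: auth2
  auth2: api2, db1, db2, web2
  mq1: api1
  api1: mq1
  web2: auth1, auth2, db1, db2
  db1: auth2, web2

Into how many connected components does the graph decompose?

2

From api1: component {api1, mq1}.
From api2: component {api2, auth1, auth2, db1, db2, web2}.
That's 2 components.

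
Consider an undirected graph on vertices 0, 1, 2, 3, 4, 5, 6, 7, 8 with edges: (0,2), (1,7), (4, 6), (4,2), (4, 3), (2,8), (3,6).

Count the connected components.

3

From 0: component {0, 2, 3, 4, 6, 8}.
From 1: component {1, 7}.
From 5: component {5}.
That's 3 components.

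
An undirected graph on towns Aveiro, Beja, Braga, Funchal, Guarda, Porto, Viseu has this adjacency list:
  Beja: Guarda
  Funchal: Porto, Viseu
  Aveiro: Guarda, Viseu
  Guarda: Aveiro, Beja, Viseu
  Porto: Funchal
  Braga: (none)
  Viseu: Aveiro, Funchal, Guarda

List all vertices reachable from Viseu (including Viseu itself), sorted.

Start at Viseu.
Its neighbours: Aveiro, Funchal, Guarda.
Then their neighbours: Beja, Porto.
Nothing further is reachable.

Aveiro, Beja, Funchal, Guarda, Porto, Viseu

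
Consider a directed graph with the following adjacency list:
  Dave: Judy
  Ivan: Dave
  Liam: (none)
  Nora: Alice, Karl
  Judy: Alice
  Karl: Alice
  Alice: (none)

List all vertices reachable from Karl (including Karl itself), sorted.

Alice, Karl

Start at Karl.
Its neighbours: Alice.
Nothing further is reachable.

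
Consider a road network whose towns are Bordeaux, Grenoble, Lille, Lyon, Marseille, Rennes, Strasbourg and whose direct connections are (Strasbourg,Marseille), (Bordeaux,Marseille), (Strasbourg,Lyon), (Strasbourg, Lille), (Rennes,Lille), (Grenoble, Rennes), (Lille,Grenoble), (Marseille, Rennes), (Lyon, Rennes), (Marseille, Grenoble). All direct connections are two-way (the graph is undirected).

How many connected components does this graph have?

From Bordeaux: component {Bordeaux, Grenoble, Lille, Lyon, Marseille, Rennes, Strasbourg}.
That's 1 component.

1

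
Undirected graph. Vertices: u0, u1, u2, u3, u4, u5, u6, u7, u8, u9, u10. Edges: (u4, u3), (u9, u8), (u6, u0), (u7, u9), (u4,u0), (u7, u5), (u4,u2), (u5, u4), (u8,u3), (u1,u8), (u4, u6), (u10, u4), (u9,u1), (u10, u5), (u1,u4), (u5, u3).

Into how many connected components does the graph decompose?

1

From u0: component {u0, u1, u2, u3, u4, u5, u6, u7, u8, u9, u10}.
That's 1 component.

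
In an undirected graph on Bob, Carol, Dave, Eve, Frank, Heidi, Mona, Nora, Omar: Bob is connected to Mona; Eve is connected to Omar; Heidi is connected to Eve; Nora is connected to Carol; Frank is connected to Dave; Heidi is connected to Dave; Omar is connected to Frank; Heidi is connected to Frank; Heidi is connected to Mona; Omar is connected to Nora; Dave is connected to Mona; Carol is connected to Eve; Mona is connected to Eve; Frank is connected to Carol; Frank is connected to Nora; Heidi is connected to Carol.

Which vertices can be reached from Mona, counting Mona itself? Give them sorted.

Bob, Carol, Dave, Eve, Frank, Heidi, Mona, Nora, Omar

Start at Mona.
Its neighbours: Bob, Dave, Eve, Heidi.
Then their neighbours: Carol, Frank, Omar.
Then next layer: Nora.
Every vertex is now reached.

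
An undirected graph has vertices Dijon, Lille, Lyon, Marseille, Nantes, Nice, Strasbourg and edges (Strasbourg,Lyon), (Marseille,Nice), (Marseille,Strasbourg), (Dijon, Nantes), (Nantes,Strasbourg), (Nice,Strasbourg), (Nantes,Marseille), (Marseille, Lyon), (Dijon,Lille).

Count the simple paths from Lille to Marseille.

Lille–Dijon–Nantes–Marseille
Lille–Dijon–Nantes–Strasbourg–Lyon–Marseille
Lille–Dijon–Nantes–Strasbourg–Marseille
Lille–Dijon–Nantes–Strasbourg–Nice–Marseille

4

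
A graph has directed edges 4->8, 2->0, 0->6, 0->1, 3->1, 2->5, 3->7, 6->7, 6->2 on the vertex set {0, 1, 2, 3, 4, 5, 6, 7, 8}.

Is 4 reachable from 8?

No

8 has no outgoing edges, so nothing is reachable from it.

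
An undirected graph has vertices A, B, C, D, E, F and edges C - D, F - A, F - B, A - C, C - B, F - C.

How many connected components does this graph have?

From A: component {A, B, C, D, F}.
From E: component {E}.
That's 2 components.

2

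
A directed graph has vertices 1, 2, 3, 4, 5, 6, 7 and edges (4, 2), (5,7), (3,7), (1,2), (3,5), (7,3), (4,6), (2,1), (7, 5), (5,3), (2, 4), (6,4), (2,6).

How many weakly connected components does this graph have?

From 1: component {1, 2, 4, 6}.
From 3: component {3, 5, 7}.
That's 2 components.

2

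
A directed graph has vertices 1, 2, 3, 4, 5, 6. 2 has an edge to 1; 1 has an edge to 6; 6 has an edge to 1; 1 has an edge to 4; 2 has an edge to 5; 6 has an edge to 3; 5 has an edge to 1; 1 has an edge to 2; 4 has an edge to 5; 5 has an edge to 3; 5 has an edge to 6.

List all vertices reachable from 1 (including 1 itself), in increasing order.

Start at 1.
Its neighbours: 2, 4, 6.
Then their neighbours: 3, 5.
Every vertex is now reached.

1, 2, 3, 4, 5, 6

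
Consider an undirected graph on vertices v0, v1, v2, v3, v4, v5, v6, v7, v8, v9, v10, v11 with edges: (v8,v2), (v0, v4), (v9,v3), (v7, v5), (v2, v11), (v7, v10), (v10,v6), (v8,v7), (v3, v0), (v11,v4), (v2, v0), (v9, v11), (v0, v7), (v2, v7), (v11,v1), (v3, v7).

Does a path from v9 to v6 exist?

Yes

Explore from v9.
Distance 1: reach v3, v11.
Distance 2: reach v0, v1, v2, v4, v7.
Distance 3: reach v5, v8, v10.
Distance 4: reach v6.
Found v6.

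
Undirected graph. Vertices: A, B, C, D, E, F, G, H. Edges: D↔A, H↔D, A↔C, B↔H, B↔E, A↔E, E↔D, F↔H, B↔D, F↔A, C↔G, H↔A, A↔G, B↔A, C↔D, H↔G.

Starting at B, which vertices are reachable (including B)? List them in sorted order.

Start at B.
Its neighbours: A, D, E, H.
Then their neighbours: C, F, G.
Every vertex is now reached.

A, B, C, D, E, F, G, H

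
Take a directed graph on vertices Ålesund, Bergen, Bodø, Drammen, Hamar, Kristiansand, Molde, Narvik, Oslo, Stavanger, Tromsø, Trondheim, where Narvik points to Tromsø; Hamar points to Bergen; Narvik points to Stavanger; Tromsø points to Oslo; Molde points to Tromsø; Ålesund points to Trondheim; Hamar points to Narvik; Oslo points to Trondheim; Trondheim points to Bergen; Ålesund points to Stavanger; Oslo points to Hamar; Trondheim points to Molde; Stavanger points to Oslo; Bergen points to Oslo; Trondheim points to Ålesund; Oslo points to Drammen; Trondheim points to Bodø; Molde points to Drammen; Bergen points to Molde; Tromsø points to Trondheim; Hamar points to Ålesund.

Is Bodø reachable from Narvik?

Yes

Explore from Narvik.
Distance 1: reach Stavanger, Tromsø.
Distance 2: reach Oslo, Trondheim.
Distance 3: reach Ålesund, Bergen, Bodø, Drammen, Hamar, Molde.
Found Bodø.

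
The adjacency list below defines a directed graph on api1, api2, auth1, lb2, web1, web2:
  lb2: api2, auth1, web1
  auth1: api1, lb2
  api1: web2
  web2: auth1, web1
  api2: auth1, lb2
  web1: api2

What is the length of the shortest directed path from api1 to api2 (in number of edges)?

3

Distance 0: api1.
Distance 1: web2.
Distance 2: auth1, web1.
Distance 3: api2, lb2 — contains api2.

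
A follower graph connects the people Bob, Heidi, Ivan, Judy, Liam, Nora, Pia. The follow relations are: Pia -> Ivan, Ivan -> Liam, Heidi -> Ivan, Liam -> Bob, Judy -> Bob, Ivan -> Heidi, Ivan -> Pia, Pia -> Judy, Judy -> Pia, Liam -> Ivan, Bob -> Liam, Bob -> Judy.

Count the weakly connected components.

2

From Bob: component {Bob, Heidi, Ivan, Judy, Liam, Pia}.
From Nora: component {Nora}.
That's 2 components.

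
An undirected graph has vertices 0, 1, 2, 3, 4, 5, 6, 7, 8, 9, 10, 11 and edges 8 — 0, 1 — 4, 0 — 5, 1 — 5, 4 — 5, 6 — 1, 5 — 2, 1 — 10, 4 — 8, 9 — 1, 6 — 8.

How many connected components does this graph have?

From 0: component {0, 1, 2, 4, 5, 6, 8, 9, 10}.
From 3: component {3}.
From 7: component {7}.
From 11: component {11}.
That's 4 components.

4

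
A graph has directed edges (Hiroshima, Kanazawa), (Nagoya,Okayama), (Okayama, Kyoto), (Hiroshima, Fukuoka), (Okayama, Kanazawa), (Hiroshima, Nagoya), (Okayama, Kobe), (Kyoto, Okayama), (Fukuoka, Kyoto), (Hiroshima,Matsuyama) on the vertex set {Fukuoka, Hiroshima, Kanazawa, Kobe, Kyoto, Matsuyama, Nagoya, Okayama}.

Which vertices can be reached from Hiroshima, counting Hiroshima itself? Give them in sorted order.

Fukuoka, Hiroshima, Kanazawa, Kobe, Kyoto, Matsuyama, Nagoya, Okayama

Start at Hiroshima.
Its neighbours: Fukuoka, Kanazawa, Matsuyama, Nagoya.
Then their neighbours: Kyoto, Okayama.
Then next layer: Kobe.
Every vertex is now reached.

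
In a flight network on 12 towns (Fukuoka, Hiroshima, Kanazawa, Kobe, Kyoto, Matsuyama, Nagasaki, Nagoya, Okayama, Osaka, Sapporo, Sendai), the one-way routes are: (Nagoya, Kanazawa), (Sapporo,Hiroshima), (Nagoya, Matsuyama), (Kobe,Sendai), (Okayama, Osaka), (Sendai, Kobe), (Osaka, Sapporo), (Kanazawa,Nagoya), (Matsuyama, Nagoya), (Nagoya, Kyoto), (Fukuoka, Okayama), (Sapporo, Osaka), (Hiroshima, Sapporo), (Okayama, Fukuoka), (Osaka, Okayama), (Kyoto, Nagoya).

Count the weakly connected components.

From Fukuoka: component {Fukuoka, Hiroshima, Okayama, Osaka, Sapporo}.
From Kanazawa: component {Kanazawa, Kyoto, Matsuyama, Nagoya}.
From Kobe: component {Kobe, Sendai}.
From Nagasaki: component {Nagasaki}.
That's 4 components.

4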